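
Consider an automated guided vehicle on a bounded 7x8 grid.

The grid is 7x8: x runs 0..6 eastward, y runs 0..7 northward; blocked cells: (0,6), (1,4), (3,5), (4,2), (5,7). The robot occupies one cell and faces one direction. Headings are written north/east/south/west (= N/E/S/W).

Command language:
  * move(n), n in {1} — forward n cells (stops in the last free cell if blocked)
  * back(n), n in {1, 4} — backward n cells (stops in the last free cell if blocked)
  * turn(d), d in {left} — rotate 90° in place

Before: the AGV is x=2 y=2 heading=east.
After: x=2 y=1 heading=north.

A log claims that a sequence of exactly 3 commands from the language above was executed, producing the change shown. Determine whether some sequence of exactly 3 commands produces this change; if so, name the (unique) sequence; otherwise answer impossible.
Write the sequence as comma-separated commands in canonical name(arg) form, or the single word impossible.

key: position moved to (2,1) AND the heading swung to N — translation plus rotation needed
start: x=2 y=2 heading=east
step 1 (turn(left)): x=2 y=2 heading=north
step 2 (back(4)): x=2 y=0 heading=north
step 3 (move(1)): x=2 y=1 heading=north
no other 3-command option fits: unique.

turn(left), back(4), move(1)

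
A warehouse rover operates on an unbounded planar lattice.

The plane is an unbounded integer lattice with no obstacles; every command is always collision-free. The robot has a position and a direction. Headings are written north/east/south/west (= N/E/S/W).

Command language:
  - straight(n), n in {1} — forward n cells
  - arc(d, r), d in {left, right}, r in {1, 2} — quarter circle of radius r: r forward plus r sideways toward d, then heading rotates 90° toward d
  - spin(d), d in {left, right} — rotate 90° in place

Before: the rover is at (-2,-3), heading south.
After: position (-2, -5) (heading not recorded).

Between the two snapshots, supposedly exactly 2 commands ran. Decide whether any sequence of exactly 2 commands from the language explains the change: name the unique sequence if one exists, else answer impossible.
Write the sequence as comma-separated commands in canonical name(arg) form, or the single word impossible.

straight(1), straight(1)

t0: at (-2,-3), heading south
t=1 straight(1) ⇒ at (-2,-4), heading south
t=2 straight(1) ⇒ at (-2,-5), heading south
no other 2-command option fits: unique.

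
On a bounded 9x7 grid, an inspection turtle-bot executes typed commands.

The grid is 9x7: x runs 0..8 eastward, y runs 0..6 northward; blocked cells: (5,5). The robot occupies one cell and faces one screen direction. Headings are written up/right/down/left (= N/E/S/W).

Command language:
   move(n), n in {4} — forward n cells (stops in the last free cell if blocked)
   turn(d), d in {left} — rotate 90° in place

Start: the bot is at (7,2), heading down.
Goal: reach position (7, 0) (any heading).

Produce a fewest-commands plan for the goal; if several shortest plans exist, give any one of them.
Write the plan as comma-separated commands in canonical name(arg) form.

move(4)

start: at (7,2), heading down
[1] after move(4): at (7,0), heading down
nothing shorter than 1 reaches the goal.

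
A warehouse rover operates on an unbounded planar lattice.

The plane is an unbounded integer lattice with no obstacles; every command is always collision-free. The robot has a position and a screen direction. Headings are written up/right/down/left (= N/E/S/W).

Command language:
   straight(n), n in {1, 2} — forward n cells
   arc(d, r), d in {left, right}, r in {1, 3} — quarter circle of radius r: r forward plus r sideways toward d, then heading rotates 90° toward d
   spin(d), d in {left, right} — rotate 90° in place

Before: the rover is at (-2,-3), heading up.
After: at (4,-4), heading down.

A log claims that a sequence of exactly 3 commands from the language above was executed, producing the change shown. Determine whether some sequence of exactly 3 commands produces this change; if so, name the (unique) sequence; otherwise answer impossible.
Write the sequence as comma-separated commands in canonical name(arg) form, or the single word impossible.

arc(right, 3), arc(right, 3), straight(1)

key: cell and facing (now S) both changed — the 3 commands mix motion and turning
begin: at (-2,-3), heading up
t=1 arc(right, 3) ⇒ at (1,0), heading right
t=2 arc(right, 3) ⇒ at (4,-3), heading down
t=3 straight(1) ⇒ at (4,-4), heading down
all 512 alternatives checked — unique.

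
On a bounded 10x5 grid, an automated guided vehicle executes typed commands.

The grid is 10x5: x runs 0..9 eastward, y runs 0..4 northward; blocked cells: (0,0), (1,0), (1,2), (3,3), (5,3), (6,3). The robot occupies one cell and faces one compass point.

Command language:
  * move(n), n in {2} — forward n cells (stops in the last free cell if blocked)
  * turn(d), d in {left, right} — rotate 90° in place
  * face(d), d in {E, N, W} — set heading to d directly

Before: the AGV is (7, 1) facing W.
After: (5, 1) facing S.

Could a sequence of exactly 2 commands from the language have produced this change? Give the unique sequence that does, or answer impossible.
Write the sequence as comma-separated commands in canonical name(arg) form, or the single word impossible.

move(2), turn(left)

key: position moved to (5,1) AND the heading swung to S — translation plus rotation needed
from: (7, 1) facing W
step 1 (move(2)): (5, 1) facing W
step 2 (turn(left)): (5, 1) facing S
no other 2-command option fits: unique.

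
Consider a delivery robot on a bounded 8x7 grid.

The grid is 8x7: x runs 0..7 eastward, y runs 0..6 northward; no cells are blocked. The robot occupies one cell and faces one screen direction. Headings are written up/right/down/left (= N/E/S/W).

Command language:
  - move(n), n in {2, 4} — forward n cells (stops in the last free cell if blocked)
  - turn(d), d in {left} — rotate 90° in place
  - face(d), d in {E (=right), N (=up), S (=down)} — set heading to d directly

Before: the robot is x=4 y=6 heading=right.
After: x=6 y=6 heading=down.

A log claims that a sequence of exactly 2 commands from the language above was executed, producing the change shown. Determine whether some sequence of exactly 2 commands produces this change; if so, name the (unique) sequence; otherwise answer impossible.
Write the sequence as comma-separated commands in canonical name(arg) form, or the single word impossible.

key: cell and facing (now S) both changed — the 2 commands mix motion and turning
initial: x=4 y=6 heading=right
t=1 move(2) ⇒ x=6 y=6 heading=right
t=2 face(S) ⇒ x=6 y=6 heading=down
uniquely the one of 36 2-step routes that fits.

move(2), face(S)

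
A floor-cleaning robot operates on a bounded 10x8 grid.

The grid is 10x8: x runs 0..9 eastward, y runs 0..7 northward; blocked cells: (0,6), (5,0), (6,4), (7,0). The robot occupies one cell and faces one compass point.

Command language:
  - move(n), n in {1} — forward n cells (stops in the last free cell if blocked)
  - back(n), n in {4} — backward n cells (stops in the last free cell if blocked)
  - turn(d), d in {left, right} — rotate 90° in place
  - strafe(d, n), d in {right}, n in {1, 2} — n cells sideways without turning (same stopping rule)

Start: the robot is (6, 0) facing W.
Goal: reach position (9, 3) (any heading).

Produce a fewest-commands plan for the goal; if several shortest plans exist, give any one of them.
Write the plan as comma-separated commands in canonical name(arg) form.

strafe(right, 1), strafe(right, 2), back(4)

initial: (6, 0) facing W
step 1 (strafe(right, 1)): (6, 1) facing W
step 2 (strafe(right, 2)): (6, 3) facing W
step 3 (back(4)): (9, 3) facing W
shorter routes all fall short; 3 is best.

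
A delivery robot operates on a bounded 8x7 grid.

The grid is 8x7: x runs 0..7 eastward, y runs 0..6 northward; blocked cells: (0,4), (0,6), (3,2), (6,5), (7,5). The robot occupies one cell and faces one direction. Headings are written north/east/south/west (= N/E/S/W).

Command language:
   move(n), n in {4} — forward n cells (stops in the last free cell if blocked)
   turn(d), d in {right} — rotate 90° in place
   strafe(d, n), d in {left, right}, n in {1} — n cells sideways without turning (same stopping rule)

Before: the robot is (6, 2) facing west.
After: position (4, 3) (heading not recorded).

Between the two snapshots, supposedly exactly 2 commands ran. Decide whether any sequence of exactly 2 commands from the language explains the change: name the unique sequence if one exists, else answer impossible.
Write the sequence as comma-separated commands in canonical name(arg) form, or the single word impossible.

move(4), strafe(right, 1)

key: running strafe(right, 1) before move(4) would end elsewhere — order is forced
from: (6, 2) facing west
t=1 move(4) ⇒ (4, 2) facing west
t=2 strafe(right, 1) ⇒ (4, 3) facing west
no other 2-command option fits: unique.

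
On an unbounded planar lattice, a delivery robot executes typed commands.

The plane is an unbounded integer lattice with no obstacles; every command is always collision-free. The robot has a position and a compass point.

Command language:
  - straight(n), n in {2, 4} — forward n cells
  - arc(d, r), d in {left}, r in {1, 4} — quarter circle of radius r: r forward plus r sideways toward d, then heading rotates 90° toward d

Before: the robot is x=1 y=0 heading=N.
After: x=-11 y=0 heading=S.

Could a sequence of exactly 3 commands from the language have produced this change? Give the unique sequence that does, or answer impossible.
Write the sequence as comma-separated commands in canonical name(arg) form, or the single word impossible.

arc(left, 4), straight(4), arc(left, 4)

key: cell and facing (now S) both changed — the 3 commands mix motion and turning
from: x=1 y=0 heading=N
1. arc(left, 4) → x=-3 y=4 heading=W
2. straight(4) → x=-7 y=4 heading=W
3. arc(left, 4) → x=-11 y=0 heading=S
no rival 3-sequence matches.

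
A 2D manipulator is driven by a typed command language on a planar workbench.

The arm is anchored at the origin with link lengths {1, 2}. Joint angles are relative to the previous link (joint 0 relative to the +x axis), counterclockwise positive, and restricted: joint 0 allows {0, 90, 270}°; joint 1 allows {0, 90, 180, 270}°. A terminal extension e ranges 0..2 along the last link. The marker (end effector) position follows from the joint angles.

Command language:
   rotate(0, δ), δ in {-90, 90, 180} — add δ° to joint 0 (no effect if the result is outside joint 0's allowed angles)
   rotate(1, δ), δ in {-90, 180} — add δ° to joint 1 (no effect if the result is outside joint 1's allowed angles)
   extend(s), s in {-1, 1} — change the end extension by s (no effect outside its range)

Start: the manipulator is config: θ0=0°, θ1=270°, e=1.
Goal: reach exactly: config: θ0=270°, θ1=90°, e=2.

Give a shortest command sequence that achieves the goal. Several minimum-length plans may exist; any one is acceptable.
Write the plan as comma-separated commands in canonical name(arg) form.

extend(1), rotate(1, 180), rotate(0, -90)

start: config: θ0=0°, θ1=270°, e=1
[1] after extend(1): config: θ0=0°, θ1=270°, e=2
[2] after rotate(1, 180): config: θ0=0°, θ1=90°, e=2
[3] after rotate(0, -90): config: θ0=270°, θ1=90°, e=2
shorter routes all fall short; 3 is best.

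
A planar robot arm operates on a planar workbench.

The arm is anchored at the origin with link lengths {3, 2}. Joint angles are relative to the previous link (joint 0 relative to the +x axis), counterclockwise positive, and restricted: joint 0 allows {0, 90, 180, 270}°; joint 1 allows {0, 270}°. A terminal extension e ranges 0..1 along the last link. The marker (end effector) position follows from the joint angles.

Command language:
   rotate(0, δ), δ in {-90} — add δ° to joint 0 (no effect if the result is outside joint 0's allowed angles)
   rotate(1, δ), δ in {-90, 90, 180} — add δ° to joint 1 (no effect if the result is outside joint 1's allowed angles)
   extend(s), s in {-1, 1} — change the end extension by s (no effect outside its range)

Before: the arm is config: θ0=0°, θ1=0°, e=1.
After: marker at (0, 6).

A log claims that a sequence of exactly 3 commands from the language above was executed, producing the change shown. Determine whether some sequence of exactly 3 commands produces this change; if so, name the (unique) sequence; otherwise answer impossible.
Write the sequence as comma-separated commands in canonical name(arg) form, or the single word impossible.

rotate(0, -90), rotate(0, -90), rotate(0, -90)

start: config: θ0=0°, θ1=0°, e=1
[1] after rotate(0, -90): config: θ0=270°, θ1=0°, e=1
[2] after rotate(0, -90): config: θ0=180°, θ1=0°, e=1
[3] after rotate(0, -90): config: θ0=90°, θ1=0°, e=1
no rival 3-sequence matches.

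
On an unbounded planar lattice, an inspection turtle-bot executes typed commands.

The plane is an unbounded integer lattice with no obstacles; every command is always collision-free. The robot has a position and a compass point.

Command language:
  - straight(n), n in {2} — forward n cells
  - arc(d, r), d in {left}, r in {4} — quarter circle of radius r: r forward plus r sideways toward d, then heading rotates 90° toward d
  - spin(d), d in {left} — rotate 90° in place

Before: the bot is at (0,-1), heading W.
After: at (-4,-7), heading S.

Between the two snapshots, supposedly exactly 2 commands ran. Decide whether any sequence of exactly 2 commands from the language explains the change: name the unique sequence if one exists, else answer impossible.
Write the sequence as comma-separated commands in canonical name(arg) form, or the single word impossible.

arc(left, 4), straight(2)

key: running straight(2) before arc(left, 4) would end elsewhere — order is forced
from: at (0,-1), heading W
[1] after arc(left, 4): at (-4,-5), heading S
[2] after straight(2): at (-4,-7), heading S
uniquely the one of 9 2-step routes that fits.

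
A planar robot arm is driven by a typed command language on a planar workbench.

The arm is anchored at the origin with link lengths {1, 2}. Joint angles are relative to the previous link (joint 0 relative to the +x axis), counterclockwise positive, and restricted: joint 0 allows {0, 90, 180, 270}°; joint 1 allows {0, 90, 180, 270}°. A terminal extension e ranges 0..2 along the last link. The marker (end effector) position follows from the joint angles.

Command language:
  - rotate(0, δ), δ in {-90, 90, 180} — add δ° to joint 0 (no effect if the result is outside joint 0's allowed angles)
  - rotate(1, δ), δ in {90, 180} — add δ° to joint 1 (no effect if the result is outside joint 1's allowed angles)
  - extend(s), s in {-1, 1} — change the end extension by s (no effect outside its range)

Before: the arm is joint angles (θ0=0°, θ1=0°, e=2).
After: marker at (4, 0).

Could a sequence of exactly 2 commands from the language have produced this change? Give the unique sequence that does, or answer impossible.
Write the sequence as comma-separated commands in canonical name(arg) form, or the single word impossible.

key: order matters: swapping extend(1) and extend(-1) lands elsewhere
t0: joint angles (θ0=0°, θ1=0°, e=2)
[1] after extend(1): joint angles (θ0=0°, θ1=0°, e=2)
[2] after extend(-1): joint angles (θ0=0°, θ1=0°, e=1)
all 49 alternatives checked — unique.

extend(1), extend(-1)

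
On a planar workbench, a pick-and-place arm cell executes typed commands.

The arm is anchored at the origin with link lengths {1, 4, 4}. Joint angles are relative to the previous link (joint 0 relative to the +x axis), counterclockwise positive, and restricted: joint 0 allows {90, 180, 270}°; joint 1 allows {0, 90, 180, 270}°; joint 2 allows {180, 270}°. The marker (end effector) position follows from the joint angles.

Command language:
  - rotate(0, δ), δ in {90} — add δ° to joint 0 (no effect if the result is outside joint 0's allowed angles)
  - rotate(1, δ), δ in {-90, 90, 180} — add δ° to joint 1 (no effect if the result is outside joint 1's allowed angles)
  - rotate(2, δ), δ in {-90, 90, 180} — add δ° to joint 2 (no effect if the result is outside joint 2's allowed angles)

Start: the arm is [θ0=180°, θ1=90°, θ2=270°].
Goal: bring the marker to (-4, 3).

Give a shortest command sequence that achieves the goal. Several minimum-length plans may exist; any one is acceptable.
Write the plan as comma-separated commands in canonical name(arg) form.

rotate(0, 90), rotate(1, 180)

initial: [θ0=180°, θ1=90°, θ2=270°]
step 1 (rotate(0, 90)): [θ0=270°, θ1=90°, θ2=270°]
step 2 (rotate(1, 180)): [θ0=270°, θ1=270°, θ2=270°]
minimal: 2 command(s), checked below 2.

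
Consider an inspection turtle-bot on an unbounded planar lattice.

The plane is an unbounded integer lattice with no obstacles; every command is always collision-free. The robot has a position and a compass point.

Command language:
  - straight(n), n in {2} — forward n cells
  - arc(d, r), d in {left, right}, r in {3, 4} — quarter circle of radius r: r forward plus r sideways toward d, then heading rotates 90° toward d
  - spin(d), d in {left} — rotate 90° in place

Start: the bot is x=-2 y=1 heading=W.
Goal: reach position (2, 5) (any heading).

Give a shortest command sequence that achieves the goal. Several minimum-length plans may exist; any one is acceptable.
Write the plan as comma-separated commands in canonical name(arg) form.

spin(left), spin(left), arc(left, 4)

start: x=-2 y=1 heading=W
step 1 (spin(left)): x=-2 y=1 heading=S
step 2 (spin(left)): x=-2 y=1 heading=E
step 3 (arc(left, 4)): x=2 y=5 heading=N
shorter routes all fall short; 3 is best.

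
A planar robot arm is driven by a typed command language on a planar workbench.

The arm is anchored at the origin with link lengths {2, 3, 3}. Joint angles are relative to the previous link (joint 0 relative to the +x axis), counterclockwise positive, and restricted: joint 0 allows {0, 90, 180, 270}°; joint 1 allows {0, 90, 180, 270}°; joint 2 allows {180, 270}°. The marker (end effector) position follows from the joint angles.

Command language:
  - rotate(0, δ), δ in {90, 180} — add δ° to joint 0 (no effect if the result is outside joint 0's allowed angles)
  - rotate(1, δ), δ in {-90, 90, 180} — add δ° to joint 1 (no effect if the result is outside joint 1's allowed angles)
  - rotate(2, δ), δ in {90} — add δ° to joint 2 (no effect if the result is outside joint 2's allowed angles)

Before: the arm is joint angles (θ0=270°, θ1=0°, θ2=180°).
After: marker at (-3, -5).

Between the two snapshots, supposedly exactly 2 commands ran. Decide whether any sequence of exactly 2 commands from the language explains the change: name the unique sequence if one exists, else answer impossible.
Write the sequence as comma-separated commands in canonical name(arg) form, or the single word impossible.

rotate(2, 90), rotate(2, 90)

begin: joint angles (θ0=270°, θ1=0°, θ2=180°)
1. rotate(2, 90) → joint angles (θ0=270°, θ1=0°, θ2=270°)
2. rotate(2, 90) → joint angles (θ0=270°, θ1=0°, θ2=270°)
uniquely the one of 36 2-step routes that fits.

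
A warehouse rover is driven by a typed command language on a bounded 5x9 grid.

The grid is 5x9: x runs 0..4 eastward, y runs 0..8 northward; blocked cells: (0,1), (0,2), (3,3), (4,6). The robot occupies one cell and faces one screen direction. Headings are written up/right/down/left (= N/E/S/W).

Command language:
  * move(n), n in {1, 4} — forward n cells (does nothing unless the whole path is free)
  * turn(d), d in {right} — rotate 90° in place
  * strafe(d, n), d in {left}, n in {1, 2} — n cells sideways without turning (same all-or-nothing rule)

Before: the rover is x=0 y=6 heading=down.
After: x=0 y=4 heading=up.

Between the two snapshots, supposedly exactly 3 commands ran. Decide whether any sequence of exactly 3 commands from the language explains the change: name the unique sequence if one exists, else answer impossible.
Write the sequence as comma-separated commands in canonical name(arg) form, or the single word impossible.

turn(right), strafe(left, 2), turn(right)

key: position moved to (0,4) AND the heading swung to N — translation plus rotation needed
initial: x=0 y=6 heading=down
1. turn(right) → x=0 y=6 heading=left
2. strafe(left, 2) → x=0 y=4 heading=left
3. turn(right) → x=0 y=4 heading=up
uniquely the one of 125 3-step routes that fits.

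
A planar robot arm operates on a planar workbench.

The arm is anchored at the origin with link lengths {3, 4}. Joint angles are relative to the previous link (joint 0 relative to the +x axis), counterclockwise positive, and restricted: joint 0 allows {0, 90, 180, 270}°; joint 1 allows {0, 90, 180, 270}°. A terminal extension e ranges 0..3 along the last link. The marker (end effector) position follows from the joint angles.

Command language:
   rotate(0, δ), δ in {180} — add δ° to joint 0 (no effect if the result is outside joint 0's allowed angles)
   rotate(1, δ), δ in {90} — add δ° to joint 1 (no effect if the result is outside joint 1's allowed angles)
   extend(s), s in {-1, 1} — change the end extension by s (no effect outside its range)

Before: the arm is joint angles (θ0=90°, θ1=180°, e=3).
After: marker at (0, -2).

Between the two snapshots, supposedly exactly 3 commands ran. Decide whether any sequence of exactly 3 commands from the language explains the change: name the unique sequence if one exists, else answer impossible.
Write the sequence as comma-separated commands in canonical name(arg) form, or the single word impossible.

key: running extend(-1) before extend(1) would end elsewhere — order is forced
begin: joint angles (θ0=90°, θ1=180°, e=3)
1. extend(1) → joint angles (θ0=90°, θ1=180°, e=3)
2. extend(-1) → joint angles (θ0=90°, θ1=180°, e=2)
3. extend(-1) → joint angles (θ0=90°, θ1=180°, e=1)
all 64 alternatives checked — unique.

extend(1), extend(-1), extend(-1)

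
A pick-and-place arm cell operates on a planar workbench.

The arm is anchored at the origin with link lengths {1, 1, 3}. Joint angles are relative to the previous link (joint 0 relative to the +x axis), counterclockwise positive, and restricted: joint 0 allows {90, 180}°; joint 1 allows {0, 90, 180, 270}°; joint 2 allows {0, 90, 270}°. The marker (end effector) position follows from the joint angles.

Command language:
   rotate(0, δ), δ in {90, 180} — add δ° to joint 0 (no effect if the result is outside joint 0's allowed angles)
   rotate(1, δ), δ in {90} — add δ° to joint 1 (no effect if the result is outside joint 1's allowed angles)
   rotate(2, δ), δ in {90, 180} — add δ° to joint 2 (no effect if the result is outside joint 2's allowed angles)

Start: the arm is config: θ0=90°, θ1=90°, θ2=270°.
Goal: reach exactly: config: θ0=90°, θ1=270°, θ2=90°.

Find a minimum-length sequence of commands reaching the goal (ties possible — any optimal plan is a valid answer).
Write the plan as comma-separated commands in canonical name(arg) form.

rotate(2, 180), rotate(1, 90), rotate(1, 90)

initial: config: θ0=90°, θ1=90°, θ2=270°
t=1 rotate(2, 180) ⇒ config: θ0=90°, θ1=90°, θ2=90°
t=2 rotate(1, 90) ⇒ config: θ0=90°, θ1=180°, θ2=90°
t=3 rotate(1, 90) ⇒ config: θ0=90°, θ1=270°, θ2=90°
minimal: 3 command(s), checked below 3.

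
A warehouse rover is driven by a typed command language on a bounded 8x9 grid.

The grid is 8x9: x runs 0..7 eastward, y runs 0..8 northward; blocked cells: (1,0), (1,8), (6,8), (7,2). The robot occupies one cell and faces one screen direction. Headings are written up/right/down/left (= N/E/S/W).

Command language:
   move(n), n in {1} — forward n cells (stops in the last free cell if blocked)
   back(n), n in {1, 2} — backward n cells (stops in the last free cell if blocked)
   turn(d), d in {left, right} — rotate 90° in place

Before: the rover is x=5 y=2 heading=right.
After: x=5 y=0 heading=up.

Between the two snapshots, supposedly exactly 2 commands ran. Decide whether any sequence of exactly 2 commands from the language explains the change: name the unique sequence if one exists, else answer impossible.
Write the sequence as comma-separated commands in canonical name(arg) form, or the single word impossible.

key: order matters: swapping turn(left) and back(2) lands elsewhere
begin: x=5 y=2 heading=right
t=1 turn(left) ⇒ x=5 y=2 heading=up
t=2 back(2) ⇒ x=5 y=0 heading=up
no rival 2-sequence matches.

turn(left), back(2)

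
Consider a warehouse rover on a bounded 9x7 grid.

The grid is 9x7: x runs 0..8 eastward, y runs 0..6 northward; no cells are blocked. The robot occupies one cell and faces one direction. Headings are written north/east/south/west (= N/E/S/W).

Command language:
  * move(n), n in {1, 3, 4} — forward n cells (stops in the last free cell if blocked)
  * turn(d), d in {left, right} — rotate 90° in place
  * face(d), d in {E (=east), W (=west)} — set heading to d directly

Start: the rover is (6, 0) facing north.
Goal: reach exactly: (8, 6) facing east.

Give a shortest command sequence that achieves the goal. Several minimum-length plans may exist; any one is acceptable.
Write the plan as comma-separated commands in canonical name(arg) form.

move(4), move(4), turn(right), move(4)

start: (6, 0) facing north
t=1 move(4) ⇒ (6, 4) facing north
t=2 move(4) ⇒ (6, 6) facing north
t=3 turn(right) ⇒ (6, 6) facing east
t=4 move(4) ⇒ (8, 6) facing east
nothing shorter than 4 reaches the goal.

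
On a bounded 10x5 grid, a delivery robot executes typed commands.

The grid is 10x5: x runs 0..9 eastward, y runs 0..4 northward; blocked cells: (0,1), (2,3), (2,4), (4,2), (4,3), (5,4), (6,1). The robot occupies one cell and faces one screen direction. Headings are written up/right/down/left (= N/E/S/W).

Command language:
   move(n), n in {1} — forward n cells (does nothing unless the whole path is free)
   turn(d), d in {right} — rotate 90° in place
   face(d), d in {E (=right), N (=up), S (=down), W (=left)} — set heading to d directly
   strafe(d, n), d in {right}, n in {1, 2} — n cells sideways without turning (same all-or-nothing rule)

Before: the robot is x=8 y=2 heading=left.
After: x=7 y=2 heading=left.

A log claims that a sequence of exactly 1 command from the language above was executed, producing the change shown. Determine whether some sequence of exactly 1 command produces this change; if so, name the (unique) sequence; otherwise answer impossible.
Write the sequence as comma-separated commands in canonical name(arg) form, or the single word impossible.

move(1)

key: still facing W — the one step turns nothing
from: x=8 y=2 heading=left
1. move(1) → x=7 y=2 heading=left
uniquely the one of 8 1-step routes that fits.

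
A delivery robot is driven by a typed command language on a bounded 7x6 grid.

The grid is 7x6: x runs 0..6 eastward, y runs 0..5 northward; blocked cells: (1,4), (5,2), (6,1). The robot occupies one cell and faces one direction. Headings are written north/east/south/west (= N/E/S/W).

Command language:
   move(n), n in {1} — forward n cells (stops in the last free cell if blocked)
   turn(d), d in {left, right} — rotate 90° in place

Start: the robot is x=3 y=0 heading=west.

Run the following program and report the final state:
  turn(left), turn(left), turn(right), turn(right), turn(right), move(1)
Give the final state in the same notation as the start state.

start: x=3 y=0 heading=west
step 1 (turn(left)): x=3 y=0 heading=south
step 2 (turn(left)): x=3 y=0 heading=east
step 3 (turn(right)): x=3 y=0 heading=south
step 4 (turn(right)): x=3 y=0 heading=west
step 5 (turn(right)): x=3 y=0 heading=north
step 6 (move(1)): x=3 y=1 heading=north

x=3 y=1 heading=north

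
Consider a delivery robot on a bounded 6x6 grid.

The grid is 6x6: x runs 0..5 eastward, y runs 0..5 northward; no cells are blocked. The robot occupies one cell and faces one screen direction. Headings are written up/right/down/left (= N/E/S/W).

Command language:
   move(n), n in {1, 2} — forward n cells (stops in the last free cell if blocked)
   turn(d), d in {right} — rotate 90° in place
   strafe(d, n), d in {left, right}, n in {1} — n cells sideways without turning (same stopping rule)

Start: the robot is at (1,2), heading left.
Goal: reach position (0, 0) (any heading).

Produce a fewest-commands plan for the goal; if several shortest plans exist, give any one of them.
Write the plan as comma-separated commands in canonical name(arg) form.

strafe(left, 1), strafe(left, 1), move(2)

t0: at (1,2), heading left
step 1 (strafe(left, 1)): at (1,1), heading left
step 2 (strafe(left, 1)): at (1,0), heading left
step 3 (move(2)): at (0,0), heading left
nothing shorter than 3 reaches the goal.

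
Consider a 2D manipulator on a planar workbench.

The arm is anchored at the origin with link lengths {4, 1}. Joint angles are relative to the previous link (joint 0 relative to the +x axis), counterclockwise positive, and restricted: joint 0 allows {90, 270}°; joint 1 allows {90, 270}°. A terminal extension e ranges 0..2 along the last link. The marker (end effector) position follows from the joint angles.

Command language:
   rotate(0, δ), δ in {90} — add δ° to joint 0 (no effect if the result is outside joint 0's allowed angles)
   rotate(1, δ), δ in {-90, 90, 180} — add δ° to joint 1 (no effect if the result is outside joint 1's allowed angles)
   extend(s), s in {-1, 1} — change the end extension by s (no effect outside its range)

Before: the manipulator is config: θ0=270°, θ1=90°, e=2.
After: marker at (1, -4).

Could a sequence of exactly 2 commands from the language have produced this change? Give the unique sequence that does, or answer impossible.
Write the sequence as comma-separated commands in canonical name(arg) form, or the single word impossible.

extend(-1), extend(-1)

initial: config: θ0=270°, θ1=90°, e=2
1. extend(-1) → config: θ0=270°, θ1=90°, e=1
2. extend(-1) → config: θ0=270°, θ1=90°, e=0
no other 2-command option fits: unique.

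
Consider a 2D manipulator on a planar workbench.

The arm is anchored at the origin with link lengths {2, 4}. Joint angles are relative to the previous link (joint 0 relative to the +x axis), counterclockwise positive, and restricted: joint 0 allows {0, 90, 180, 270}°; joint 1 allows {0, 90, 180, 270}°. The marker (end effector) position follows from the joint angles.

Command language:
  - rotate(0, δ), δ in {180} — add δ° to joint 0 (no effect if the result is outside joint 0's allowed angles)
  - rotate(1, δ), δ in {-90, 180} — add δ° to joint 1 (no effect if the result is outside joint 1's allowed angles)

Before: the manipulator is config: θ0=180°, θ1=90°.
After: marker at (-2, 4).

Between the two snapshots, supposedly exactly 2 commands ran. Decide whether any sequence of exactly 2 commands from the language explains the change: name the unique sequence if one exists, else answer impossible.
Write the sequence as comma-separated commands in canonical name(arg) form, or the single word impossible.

from: config: θ0=180°, θ1=90°
1. rotate(1, -90) → config: θ0=180°, θ1=0°
2. rotate(1, -90) → config: θ0=180°, θ1=270°
uniquely the one of 9 2-step routes that fits.

rotate(1, -90), rotate(1, -90)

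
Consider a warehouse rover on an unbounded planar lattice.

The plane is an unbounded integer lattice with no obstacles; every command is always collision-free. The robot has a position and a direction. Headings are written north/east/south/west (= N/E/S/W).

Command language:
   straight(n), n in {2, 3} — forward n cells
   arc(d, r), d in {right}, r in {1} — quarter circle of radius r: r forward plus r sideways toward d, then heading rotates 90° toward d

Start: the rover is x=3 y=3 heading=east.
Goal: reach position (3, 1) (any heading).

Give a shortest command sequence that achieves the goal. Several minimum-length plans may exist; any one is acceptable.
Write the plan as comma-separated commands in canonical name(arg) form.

arc(right, 1), arc(right, 1)

t0: x=3 y=3 heading=east
t=1 arc(right, 1) ⇒ x=4 y=2 heading=south
t=2 arc(right, 1) ⇒ x=3 y=1 heading=west
no 1-step plan works, so 2 is optimal.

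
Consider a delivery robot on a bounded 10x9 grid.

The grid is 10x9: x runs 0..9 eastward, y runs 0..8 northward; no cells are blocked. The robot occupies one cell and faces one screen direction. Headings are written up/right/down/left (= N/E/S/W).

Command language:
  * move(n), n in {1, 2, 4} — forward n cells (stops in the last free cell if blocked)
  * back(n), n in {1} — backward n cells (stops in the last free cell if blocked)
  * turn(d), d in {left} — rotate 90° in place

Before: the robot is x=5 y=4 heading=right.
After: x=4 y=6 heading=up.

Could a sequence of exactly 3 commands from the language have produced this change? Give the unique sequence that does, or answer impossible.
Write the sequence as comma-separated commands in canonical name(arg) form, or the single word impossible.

back(1), turn(left), move(2)

key: cell and facing (now N) both changed — the 3 commands mix motion and turning
start: x=5 y=4 heading=right
[1] after back(1): x=4 y=4 heading=right
[2] after turn(left): x=4 y=4 heading=up
[3] after move(2): x=4 y=6 heading=up
all 125 alternatives checked — unique.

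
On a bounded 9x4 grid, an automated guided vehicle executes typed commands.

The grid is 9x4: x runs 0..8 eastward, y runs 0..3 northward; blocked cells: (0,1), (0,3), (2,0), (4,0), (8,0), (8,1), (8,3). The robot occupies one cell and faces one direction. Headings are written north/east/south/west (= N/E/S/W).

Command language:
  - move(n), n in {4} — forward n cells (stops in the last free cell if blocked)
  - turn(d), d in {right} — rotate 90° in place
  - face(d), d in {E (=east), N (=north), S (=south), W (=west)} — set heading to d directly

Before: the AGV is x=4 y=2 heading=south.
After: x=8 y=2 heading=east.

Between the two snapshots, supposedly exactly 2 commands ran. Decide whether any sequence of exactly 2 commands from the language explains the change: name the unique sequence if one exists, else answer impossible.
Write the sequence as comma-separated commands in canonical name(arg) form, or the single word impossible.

face(E), move(4)

key: cell and facing (now E) both changed — the 2 commands mix motion and turning
from: x=4 y=2 heading=south
step 1 (face(E)): x=4 y=2 heading=east
step 2 (move(4)): x=8 y=2 heading=east
uniquely the one of 36 2-step routes that fits.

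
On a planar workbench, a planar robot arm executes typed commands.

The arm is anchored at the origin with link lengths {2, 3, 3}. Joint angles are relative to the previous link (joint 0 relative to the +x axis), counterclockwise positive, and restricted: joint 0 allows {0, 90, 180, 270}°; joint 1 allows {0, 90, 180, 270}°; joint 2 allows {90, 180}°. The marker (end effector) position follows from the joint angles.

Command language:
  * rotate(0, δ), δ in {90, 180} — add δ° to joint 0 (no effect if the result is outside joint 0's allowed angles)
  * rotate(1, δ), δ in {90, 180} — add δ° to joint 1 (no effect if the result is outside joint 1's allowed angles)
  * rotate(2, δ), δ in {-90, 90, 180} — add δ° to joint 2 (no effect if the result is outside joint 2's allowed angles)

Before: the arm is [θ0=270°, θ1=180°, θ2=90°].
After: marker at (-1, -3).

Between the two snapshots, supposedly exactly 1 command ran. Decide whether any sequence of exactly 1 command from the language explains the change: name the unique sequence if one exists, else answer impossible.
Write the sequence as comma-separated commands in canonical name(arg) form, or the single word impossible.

rotate(0, 90)

start: [θ0=270°, θ1=180°, θ2=90°]
[1] after rotate(0, 90): [θ0=0°, θ1=180°, θ2=90°]
no other 1-command option fits: unique.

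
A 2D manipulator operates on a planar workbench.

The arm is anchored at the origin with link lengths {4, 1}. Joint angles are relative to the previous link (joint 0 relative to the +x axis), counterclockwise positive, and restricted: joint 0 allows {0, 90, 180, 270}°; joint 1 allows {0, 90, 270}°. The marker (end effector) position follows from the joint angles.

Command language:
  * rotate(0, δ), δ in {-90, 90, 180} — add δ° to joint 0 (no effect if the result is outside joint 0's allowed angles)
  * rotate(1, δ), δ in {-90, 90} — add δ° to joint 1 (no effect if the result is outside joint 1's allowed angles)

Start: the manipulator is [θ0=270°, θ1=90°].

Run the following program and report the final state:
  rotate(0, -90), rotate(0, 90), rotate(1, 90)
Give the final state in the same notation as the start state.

[θ0=270°, θ1=90°]

t0: [θ0=270°, θ1=90°]
step 1 (rotate(0, -90)): [θ0=180°, θ1=90°]
step 2 (rotate(0, 90)): [θ0=270°, θ1=90°]
step 3 (rotate(1, 90)): [θ0=270°, θ1=90°]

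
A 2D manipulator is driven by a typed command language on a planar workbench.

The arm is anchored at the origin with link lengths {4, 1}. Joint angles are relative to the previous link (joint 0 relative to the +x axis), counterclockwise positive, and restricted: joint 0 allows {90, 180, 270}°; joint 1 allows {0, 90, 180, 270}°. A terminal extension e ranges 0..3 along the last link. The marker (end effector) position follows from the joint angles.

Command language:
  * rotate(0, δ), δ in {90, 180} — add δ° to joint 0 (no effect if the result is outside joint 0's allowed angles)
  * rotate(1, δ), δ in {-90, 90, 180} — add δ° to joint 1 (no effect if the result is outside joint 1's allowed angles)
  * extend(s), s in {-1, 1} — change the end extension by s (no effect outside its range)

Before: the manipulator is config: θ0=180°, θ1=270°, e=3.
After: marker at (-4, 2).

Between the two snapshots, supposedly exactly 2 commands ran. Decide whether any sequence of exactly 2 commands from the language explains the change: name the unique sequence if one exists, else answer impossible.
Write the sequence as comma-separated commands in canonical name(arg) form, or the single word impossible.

extend(-1), extend(-1)

from: config: θ0=180°, θ1=270°, e=3
1. extend(-1) → config: θ0=180°, θ1=270°, e=2
2. extend(-1) → config: θ0=180°, θ1=270°, e=1
no rival 2-sequence matches.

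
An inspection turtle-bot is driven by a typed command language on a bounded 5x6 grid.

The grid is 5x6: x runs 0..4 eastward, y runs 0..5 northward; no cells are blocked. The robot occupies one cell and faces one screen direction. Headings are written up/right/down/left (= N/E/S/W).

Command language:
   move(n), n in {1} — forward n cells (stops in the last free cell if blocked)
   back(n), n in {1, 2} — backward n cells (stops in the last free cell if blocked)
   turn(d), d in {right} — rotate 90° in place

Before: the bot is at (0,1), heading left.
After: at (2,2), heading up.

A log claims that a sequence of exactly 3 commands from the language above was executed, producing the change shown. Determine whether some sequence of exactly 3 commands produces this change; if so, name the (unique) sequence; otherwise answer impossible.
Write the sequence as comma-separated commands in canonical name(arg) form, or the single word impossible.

key: running move(1) before back(2) would end elsewhere — order is forced
begin: at (0,1), heading left
step 1 (back(2)): at (2,1), heading left
step 2 (turn(right)): at (2,1), heading up
step 3 (move(1)): at (2,2), heading up
uniquely the one of 64 3-step routes that fits.

back(2), turn(right), move(1)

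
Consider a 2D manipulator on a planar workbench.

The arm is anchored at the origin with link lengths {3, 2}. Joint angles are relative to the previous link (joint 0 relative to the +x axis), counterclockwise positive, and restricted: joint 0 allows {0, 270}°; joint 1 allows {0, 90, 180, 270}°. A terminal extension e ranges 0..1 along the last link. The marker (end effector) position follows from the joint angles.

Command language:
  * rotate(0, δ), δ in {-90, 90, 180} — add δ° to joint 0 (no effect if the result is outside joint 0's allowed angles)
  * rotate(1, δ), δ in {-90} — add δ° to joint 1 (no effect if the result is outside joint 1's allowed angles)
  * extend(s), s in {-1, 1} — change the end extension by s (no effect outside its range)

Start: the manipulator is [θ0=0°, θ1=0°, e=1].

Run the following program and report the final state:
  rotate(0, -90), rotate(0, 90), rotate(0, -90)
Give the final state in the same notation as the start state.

t0: [θ0=0°, θ1=0°, e=1]
t=1 rotate(0, -90) ⇒ [θ0=270°, θ1=0°, e=1]
t=2 rotate(0, 90) ⇒ [θ0=0°, θ1=0°, e=1]
t=3 rotate(0, -90) ⇒ [θ0=270°, θ1=0°, e=1]

[θ0=270°, θ1=0°, e=1]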